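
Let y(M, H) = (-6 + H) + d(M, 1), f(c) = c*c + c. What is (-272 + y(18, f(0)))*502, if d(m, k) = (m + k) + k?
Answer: -129516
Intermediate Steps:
f(c) = c + c² (f(c) = c² + c = c + c²)
d(m, k) = m + 2*k (d(m, k) = (k + m) + k = m + 2*k)
y(M, H) = -4 + H + M (y(M, H) = (-6 + H) + (M + 2*1) = (-6 + H) + (M + 2) = (-6 + H) + (2 + M) = -4 + H + M)
(-272 + y(18, f(0)))*502 = (-272 + (-4 + 0*(1 + 0) + 18))*502 = (-272 + (-4 + 0*1 + 18))*502 = (-272 + (-4 + 0 + 18))*502 = (-272 + 14)*502 = -258*502 = -129516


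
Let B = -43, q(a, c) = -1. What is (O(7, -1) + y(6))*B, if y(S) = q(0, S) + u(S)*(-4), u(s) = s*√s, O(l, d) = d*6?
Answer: 301 + 1032*√6 ≈ 2828.9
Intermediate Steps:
O(l, d) = 6*d
u(s) = s^(3/2)
y(S) = -1 - 4*S^(3/2) (y(S) = -1 + S^(3/2)*(-4) = -1 - 4*S^(3/2))
(O(7, -1) + y(6))*B = (6*(-1) + (-1 - 24*√6))*(-43) = (-6 + (-1 - 24*√6))*(-43) = (-7 - 24*√6)*(-43) = 301 + 1032*√6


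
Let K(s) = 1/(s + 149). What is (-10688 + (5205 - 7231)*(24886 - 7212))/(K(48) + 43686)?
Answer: -7056187764/8606143 ≈ -819.90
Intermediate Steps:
K(s) = 1/(149 + s)
(-10688 + (5205 - 7231)*(24886 - 7212))/(K(48) + 43686) = (-10688 + (5205 - 7231)*(24886 - 7212))/(1/(149 + 48) + 43686) = (-10688 - 2026*17674)/(1/197 + 43686) = (-10688 - 35807524)/(1/197 + 43686) = -35818212/8606143/197 = -35818212*197/8606143 = -7056187764/8606143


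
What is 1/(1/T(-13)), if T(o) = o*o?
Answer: 169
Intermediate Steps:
T(o) = o**2
1/(1/T(-13)) = 1/(1/((-13)**2)) = 1/(1/169) = 169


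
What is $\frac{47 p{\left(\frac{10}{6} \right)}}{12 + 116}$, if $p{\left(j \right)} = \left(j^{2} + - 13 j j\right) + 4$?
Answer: $- \frac{517}{48} \approx -10.771$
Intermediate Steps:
$p{\left(j \right)} = 4 - 12 j^{2}$ ($p{\left(j \right)} = \left(j^{2} - 13 j^{2}\right) + 4 = - 12 j^{2} + 4 = 4 - 12 j^{2}$)
$\frac{47 p{\left(\frac{10}{6} \right)}}{12 + 116} = \frac{47 \left(4 - 12 \left(\frac{10}{6}\right)^{2}\right)}{12 + 116} = \frac{47 \left(4 - 12 \left(10 \cdot \frac{1}{6}\right)^{2}\right)}{128} = 47 \left(4 - 12 \left(\frac{5}{3}\right)^{2}\right) \frac{1}{128} = 47 \left(4 - \frac{100}{3}\right) \frac{1}{128} = 47 \left(- \frac{88}{3}\right) \frac{1}{128} = \left(- \frac{4136}{3}\right) \frac{1}{128} = - \frac{517}{48}$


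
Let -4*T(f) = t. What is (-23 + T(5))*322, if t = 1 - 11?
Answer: -6601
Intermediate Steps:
t = -10
T(f) = 5/2 (T(f) = -¼*(-10) = 5/2)
(-23 + T(5))*322 = (-23 + 5/2)*322 = -41/2*322 = -6601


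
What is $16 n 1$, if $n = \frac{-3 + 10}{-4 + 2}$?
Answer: $-56$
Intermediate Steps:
$n = - \frac{7}{2}$ ($n = \frac{7}{-2} = 7 \left(- \frac{1}{2}\right) = - \frac{7}{2} \approx -3.5$)
$16 n 1 = 16 \left(- \frac{7}{2}\right) 1 = \left(-56\right) 1 = -56$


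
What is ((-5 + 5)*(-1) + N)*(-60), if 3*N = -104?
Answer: 2080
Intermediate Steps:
N = -104/3 (N = (1/3)*(-104) = -104/3 ≈ -34.667)
((-5 + 5)*(-1) + N)*(-60) = ((-5 + 5)*(-1) - 104/3)*(-60) = (0*(-1) - 104/3)*(-60) = (0 - 104/3)*(-60) = -104/3*(-60) = 2080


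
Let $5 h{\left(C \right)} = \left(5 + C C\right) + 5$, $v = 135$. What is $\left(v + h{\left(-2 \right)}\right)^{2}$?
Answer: $\frac{474721}{25} \approx 18989.0$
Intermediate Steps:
$h{\left(C \right)} = 2 + \frac{C^{2}}{5}$ ($h{\left(C \right)} = \frac{\left(5 + C C\right) + 5}{5} = \frac{\left(5 + C^{2}\right) + 5}{5} = \frac{10 + C^{2}}{5} = 2 + \frac{C^{2}}{5}$)
$\left(v + h{\left(-2 \right)}\right)^{2} = \left(135 + \left(2 + \frac{\left(-2\right)^{2}}{5}\right)\right)^{2} = \left(135 + \left(2 + \frac{1}{5} \cdot 4\right)\right)^{2} = \left(135 + \left(2 + \frac{4}{5}\right)\right)^{2} = \left(135 + \frac{14}{5}\right)^{2} = \left(\frac{689}{5}\right)^{2} = \frac{474721}{25}$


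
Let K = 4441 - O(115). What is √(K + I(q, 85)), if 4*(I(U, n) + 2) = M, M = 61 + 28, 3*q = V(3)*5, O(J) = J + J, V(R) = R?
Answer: 5*√677/2 ≈ 65.048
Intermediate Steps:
O(J) = 2*J
q = 5 (q = (3*5)/3 = (⅓)*15 = 5)
K = 4211 (K = 4441 - 2*115 = 4441 - 1*230 = 4441 - 230 = 4211)
M = 89
I(U, n) = 81/4 (I(U, n) = -2 + (¼)*89 = -2 + 89/4 = 81/4)
√(K + I(q, 85)) = √(4211 + 81/4) = √(16925/4) = 5*√677/2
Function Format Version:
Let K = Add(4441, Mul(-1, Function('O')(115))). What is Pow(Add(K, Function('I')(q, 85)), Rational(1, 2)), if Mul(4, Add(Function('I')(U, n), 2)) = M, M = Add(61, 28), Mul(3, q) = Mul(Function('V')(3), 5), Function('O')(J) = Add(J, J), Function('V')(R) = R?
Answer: Mul(Rational(5, 2), Pow(677, Rational(1, 2))) ≈ 65.048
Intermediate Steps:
Function('O')(J) = Mul(2, J)
q = 5 (q = Mul(Rational(1, 3), Mul(3, 5)) = Mul(Rational(1, 3), 15) = 5)
K = 4211 (K = Add(4441, Mul(-1, Mul(2, 115))) = Add(4441, Mul(-1, 230)) = Add(4441, -230) = 4211)
M = 89
Function('I')(U, n) = Rational(81, 4) (Function('I')(U, n) = Add(-2, Mul(Rational(1, 4), 89)) = Add(-2, Rational(89, 4)) = Rational(81, 4))
Pow(Add(K, Function('I')(q, 85)), Rational(1, 2)) = Pow(Add(4211, Rational(81, 4)), Rational(1, 2)) = Pow(Rational(16925, 4), Rational(1, 2)) = Mul(Rational(5, 2), Pow(677, Rational(1, 2)))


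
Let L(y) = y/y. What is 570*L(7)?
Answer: 570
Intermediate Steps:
L(y) = 1
570*L(7) = 570*1 = 570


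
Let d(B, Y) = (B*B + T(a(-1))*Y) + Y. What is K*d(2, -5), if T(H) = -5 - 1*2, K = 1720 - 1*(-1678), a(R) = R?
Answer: 115532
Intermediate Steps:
K = 3398 (K = 1720 + 1678 = 3398)
T(H) = -7 (T(H) = -5 - 2 = -7)
d(B, Y) = B² - 6*Y (d(B, Y) = (B*B - 7*Y) + Y = (B² - 7*Y) + Y = B² - 6*Y)
K*d(2, -5) = 3398*(2² - 6*(-5)) = 3398*(4 + 30) = 3398*34 = 115532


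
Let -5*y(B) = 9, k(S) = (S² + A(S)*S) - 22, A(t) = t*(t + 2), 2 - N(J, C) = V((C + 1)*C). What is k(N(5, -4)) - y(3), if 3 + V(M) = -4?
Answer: 4759/5 ≈ 951.80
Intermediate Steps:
V(M) = -7 (V(M) = -3 - 4 = -7)
N(J, C) = 9 (N(J, C) = 2 - 1*(-7) = 2 + 7 = 9)
A(t) = t*(2 + t)
k(S) = -22 + S² + S²*(2 + S) (k(S) = (S² + (S*(2 + S))*S) - 22 = (S² + S²*(2 + S)) - 22 = -22 + S² + S²*(2 + S))
y(B) = -9/5 (y(B) = -⅕*9 = -9/5)
k(N(5, -4)) - y(3) = (-22 + 9³ + 3*9²) - 1*(-9/5) = (-22 + 729 + 3*81) + 9/5 = (-22 + 729 + 243) + 9/5 = 950 + 9/5 = 4759/5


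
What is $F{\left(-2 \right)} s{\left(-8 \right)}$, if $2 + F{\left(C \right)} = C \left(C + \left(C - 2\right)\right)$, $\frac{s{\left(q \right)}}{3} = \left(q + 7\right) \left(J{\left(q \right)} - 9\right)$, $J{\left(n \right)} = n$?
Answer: $510$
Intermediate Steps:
$s{\left(q \right)} = 3 \left(-9 + q\right) \left(7 + q\right)$ ($s{\left(q \right)} = 3 \left(q + 7\right) \left(q - 9\right) = 3 \left(7 + q\right) \left(-9 + q\right) = 3 \left(-9 + q\right) \left(7 + q\right)$)
$F{\left(C \right)} = -2 + C \left(-2 + 2 C\right)$ ($F{\left(C \right)} = -2 + C \left(C + \left(C - 2\right)\right) = -2 + C \left(C + \left(-2 + C\right)\right) = -2 + C \left(-2 + 2 C\right)$)
$F{\left(-2 \right)} s{\left(-8 \right)} = \left(-2 - -4 + 2 \left(-2\right)^{2}\right) \left(-189 - -48 + 3 \left(-8\right)^{2}\right) = \left(-2 + 4 + 2 \cdot 4\right) \left(-189 + 48 + 3 \cdot 64\right) = \left(-2 + 4 + 8\right) \left(-189 + 48 + 192\right) = 10 \cdot 51 = 510$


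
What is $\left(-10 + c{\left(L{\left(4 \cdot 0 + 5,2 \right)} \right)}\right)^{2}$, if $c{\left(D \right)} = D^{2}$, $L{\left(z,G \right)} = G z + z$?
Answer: $46225$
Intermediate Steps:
$L{\left(z,G \right)} = z + G z$
$\left(-10 + c{\left(L{\left(4 \cdot 0 + 5,2 \right)} \right)}\right)^{2} = \left(-10 + \left(\left(4 \cdot 0 + 5\right) \left(1 + 2\right)\right)^{2}\right)^{2} = \left(-10 + \left(\left(0 + 5\right) 3\right)^{2}\right)^{2} = \left(-10 + \left(5 \cdot 3\right)^{2}\right)^{2} = \left(-10 + 15^{2}\right)^{2} = \left(-10 + 225\right)^{2} = 215^{2} = 46225$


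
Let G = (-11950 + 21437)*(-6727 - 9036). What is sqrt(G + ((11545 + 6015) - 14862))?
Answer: I*sqrt(149540883) ≈ 12229.0*I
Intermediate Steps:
G = -149543581 (G = 9487*(-15763) = -149543581)
sqrt(G + ((11545 + 6015) - 14862)) = sqrt(-149543581 + ((11545 + 6015) - 14862)) = sqrt(-149543581 + (17560 - 14862)) = sqrt(-149543581 + 2698) = sqrt(-149540883) = I*sqrt(149540883)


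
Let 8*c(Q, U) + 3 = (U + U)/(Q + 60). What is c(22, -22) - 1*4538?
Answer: -1488609/328 ≈ -4538.4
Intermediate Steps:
c(Q, U) = -3/8 + U/(4*(60 + Q)) (c(Q, U) = -3/8 + ((U + U)/(Q + 60))/8 = -3/8 + ((2*U)/(60 + Q))/8 = -3/8 + (2*U/(60 + Q))/8 = -3/8 + U/(4*(60 + Q)))
c(22, -22) - 1*4538 = (-180 - 3*22 + 2*(-22))/(8*(60 + 22)) - 1*4538 = (1/8)*(-180 - 66 - 44)/82 - 4538 = (1/8)*(1/82)*(-290) - 4538 = -145/328 - 4538 = -1488609/328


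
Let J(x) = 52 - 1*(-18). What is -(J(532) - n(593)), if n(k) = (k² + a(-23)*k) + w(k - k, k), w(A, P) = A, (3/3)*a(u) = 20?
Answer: 363439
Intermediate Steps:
a(u) = 20
n(k) = k² + 20*k (n(k) = (k² + 20*k) + (k - k) = (k² + 20*k) + 0 = k² + 20*k)
J(x) = 70 (J(x) = 52 + 18 = 70)
-(J(532) - n(593)) = -(70 - 593*(20 + 593)) = -(70 - 593*613) = -(70 - 1*363509) = -(70 - 363509) = -1*(-363439) = 363439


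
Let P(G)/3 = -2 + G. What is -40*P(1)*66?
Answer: 7920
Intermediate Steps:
P(G) = -6 + 3*G (P(G) = 3*(-2 + G) = -6 + 3*G)
-40*P(1)*66 = -40*(-6 + 3*1)*66 = -40*(-6 + 3)*66 = -40*(-3)*66 = 120*66 = 7920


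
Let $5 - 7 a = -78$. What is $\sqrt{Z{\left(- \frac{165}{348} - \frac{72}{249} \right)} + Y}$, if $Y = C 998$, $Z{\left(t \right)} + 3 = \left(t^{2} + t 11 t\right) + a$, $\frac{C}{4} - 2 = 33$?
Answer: $\frac{\sqrt{158677770024291}}{33698} \approx 373.81$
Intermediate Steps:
$C = 140$ ($C = 8 + 4 \cdot 33 = 8 + 132 = 140$)
$a = \frac{83}{7}$ ($a = \frac{5}{7} - - \frac{78}{7} = \frac{5}{7} + \frac{78}{7} = \frac{83}{7} \approx 11.857$)
$Z{\left(t \right)} = \frac{62}{7} + 12 t^{2}$ ($Z{\left(t \right)} = -3 + \left(\left(t^{2} + t 11 t\right) + \frac{83}{7}\right) = -3 + \left(\left(t^{2} + 11 t t\right) + \frac{83}{7}\right) = -3 + \left(\left(t^{2} + 11 t^{2}\right) + \frac{83}{7}\right) = -3 + \left(12 t^{2} + \frac{83}{7}\right) = -3 + \left(\frac{83}{7} + 12 t^{2}\right) = \frac{62}{7} + 12 t^{2}$)
$Y = 139720$ ($Y = 140 \cdot 998 = 139720$)
$\sqrt{Z{\left(- \frac{165}{348} - \frac{72}{249} \right)} + Y} = \sqrt{\left(\frac{62}{7} + 12 \left(- \frac{165}{348} - \frac{72}{249}\right)^{2}\right) + 139720} = \sqrt{\left(\frac{62}{7} + 12 \left(\left(-165\right) \frac{1}{348} - \frac{24}{83}\right)^{2}\right) + 139720} = \sqrt{\left(\frac{62}{7} + 12 \left(- \frac{55}{116} - \frac{24}{83}\right)^{2}\right) + 139720} = \sqrt{\left(\frac{62}{7} + 12 \left(- \frac{7349}{9628}\right)^{2}\right) + 139720} = \sqrt{\left(\frac{62}{7} + 12 \cdot \frac{54007801}{92698384}\right) + 139720} = \sqrt{\left(\frac{62}{7} + \frac{162023403}{23174596}\right) + 139720} = \sqrt{\frac{2570988773}{162222172} + 139720} = \sqrt{\frac{22668252860613}{162222172}} = \frac{\sqrt{158677770024291}}{33698}$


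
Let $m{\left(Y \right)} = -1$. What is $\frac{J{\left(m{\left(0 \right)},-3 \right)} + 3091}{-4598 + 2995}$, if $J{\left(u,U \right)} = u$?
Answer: $- \frac{3090}{1603} \approx -1.9276$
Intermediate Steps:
$\frac{J{\left(m{\left(0 \right)},-3 \right)} + 3091}{-4598 + 2995} = \frac{-1 + 3091}{-4598 + 2995} = \frac{3090}{-1603} = 3090 \left(- \frac{1}{1603}\right) = - \frac{3090}{1603}$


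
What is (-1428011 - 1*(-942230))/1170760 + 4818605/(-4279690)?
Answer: -772042207769/501048986440 ≈ -1.5409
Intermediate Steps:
(-1428011 - 1*(-942230))/1170760 + 4818605/(-4279690) = (-1428011 + 942230)*(1/1170760) + 4818605*(-1/4279690) = -485781*1/1170760 - 963721/855938 = -485781/1170760 - 963721/855938 = -772042207769/501048986440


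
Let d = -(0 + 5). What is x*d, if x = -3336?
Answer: 16680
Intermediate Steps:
d = -5 (d = -1*5 = -5)
x*d = -3336*(-5) = 16680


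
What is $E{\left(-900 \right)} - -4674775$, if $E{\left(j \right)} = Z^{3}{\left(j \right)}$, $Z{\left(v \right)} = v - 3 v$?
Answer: $5836674775$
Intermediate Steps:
$Z{\left(v \right)} = - 2 v$
$E{\left(j \right)} = - 8 j^{3}$ ($E{\left(j \right)} = \left(- 2 j\right)^{3} = - 8 j^{3}$)
$E{\left(-900 \right)} - -4674775 = - 8 \left(-900\right)^{3} - -4674775 = \left(-8\right) \left(-729000000\right) + 4674775 = 5832000000 + 4674775 = 5836674775$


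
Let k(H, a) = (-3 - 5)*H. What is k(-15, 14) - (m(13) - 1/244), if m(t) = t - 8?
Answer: 28061/244 ≈ 115.00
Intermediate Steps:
k(H, a) = -8*H
m(t) = -8 + t
k(-15, 14) - (m(13) - 1/244) = -8*(-15) - ((-8 + 13) - 1/244) = 120 - (5 - 1*1/244) = 120 - (5 - 1/244) = 120 - 1*1219/244 = 120 - 1219/244 = 28061/244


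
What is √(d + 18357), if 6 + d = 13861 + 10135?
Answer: √42347 ≈ 205.78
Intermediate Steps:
d = 23990 (d = -6 + (13861 + 10135) = -6 + 23996 = 23990)
√(d + 18357) = √(23990 + 18357) = √42347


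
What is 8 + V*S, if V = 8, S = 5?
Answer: 48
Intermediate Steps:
8 + V*S = 8 + 8*5 = 8 + 40 = 48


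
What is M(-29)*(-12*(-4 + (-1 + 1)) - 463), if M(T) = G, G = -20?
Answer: 8300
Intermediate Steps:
M(T) = -20
M(-29)*(-12*(-4 + (-1 + 1)) - 463) = -20*(-12*(-4 + (-1 + 1)) - 463) = -20*(-12*(-4 + 0) - 463) = -20*(-12*(-4) - 463) = -20*(48 - 463) = -20*(-415) = 8300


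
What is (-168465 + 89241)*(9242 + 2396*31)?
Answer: -6616630032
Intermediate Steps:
(-168465 + 89241)*(9242 + 2396*31) = -79224*(9242 + 74276) = -79224*83518 = -6616630032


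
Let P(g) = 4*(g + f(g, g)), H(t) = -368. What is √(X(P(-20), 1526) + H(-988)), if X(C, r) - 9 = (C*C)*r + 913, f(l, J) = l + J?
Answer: √87898154 ≈ 9375.4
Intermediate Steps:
f(l, J) = J + l
P(g) = 12*g (P(g) = 4*(g + (g + g)) = 4*(g + 2*g) = 4*(3*g) = 12*g)
X(C, r) = 922 + r*C² (X(C, r) = 9 + ((C*C)*r + 913) = 9 + (C²*r + 913) = 9 + (r*C² + 913) = 9 + (913 + r*C²) = 922 + r*C²)
√(X(P(-20), 1526) + H(-988)) = √((922 + 1526*(12*(-20))²) - 368) = √((922 + 1526*(-240)²) - 368) = √((922 + 1526*57600) - 368) = √((922 + 87897600) - 368) = √(87898522 - 368) = √87898154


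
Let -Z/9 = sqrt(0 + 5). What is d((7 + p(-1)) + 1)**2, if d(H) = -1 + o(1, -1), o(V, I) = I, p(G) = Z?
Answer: 4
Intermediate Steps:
Z = -9*sqrt(5) (Z = -9*sqrt(0 + 5) = -9*sqrt(5) ≈ -20.125)
p(G) = -9*sqrt(5)
d(H) = -2 (d(H) = -1 - 1 = -2)
d((7 + p(-1)) + 1)**2 = (-2)**2 = 4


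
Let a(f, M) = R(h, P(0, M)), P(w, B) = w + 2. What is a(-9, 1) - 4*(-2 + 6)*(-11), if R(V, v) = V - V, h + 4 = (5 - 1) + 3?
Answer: 176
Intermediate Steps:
P(w, B) = 2 + w
h = 3 (h = -4 + ((5 - 1) + 3) = -4 + (4 + 3) = -4 + 7 = 3)
R(V, v) = 0
a(f, M) = 0
a(-9, 1) - 4*(-2 + 6)*(-11) = 0 - 4*(-2 + 6)*(-11) = 0 - 4*4*(-11) = 0 - 16*(-11) = 0 + 176 = 176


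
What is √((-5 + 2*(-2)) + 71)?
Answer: √62 ≈ 7.8740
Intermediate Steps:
√((-5 + 2*(-2)) + 71) = √((-5 - 4) + 71) = √(-9 + 71) = √62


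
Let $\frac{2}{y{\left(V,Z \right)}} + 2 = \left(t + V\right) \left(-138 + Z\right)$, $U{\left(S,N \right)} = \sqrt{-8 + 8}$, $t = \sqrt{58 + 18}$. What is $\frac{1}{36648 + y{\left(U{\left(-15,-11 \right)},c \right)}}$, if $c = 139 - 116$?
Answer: $\frac{9208689553}{337480054774991} + \frac{115 \sqrt{19}}{337480054774991} \approx 2.7287 \cdot 10^{-5}$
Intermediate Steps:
$t = 2 \sqrt{19}$ ($t = \sqrt{76} = 2 \sqrt{19} \approx 8.7178$)
$c = 23$ ($c = 139 - 116 = 23$)
$U{\left(S,N \right)} = 0$ ($U{\left(S,N \right)} = \sqrt{0} = 0$)
$y{\left(V,Z \right)} = \frac{2}{-2 + \left(-138 + Z\right) \left(V + 2 \sqrt{19}\right)}$ ($y{\left(V,Z \right)} = \frac{2}{-2 + \left(2 \sqrt{19} + V\right) \left(-138 + Z\right)} = \frac{2}{-2 + \left(V + 2 \sqrt{19}\right) \left(-138 + Z\right)} = \frac{2}{-2 + \left(-138 + Z\right) \left(V + 2 \sqrt{19}\right)}$)
$\frac{1}{36648 + y{\left(U{\left(-15,-11 \right)},c \right)}} = \frac{1}{36648 + \frac{2}{-2 - 276 \sqrt{19} - 0 + 0 \cdot 23 + 2 \cdot 23 \sqrt{19}}} = \frac{1}{36648 + \frac{2}{-2 - 276 \sqrt{19} + 0 + 0 + 46 \sqrt{19}}} = \frac{1}{36648 + \frac{2}{-2 - 230 \sqrt{19}}}$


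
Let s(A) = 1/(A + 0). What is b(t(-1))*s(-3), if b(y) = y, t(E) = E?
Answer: ⅓ ≈ 0.33333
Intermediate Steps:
s(A) = 1/A
b(t(-1))*s(-3) = -1/(-3) = -1*(-⅓) = ⅓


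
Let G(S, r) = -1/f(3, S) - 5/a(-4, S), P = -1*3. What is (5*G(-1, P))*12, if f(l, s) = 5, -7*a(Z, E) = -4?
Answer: -537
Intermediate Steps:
a(Z, E) = 4/7 (a(Z, E) = -1/7*(-4) = 4/7)
P = -3
G(S, r) = -179/20 (G(S, r) = -1/5 - 5/4/7 = -1*1/5 - 5*7/4 = -1/5 - 35/4 = -179/20)
(5*G(-1, P))*12 = (5*(-179/20))*12 = -179/4*12 = -537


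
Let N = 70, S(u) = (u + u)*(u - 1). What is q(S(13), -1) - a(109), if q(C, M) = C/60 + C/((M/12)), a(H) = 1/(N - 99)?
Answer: -542121/145 ≈ -3738.8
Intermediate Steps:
S(u) = 2*u*(-1 + u) (S(u) = (2*u)*(-1 + u) = 2*u*(-1 + u))
a(H) = -1/29 (a(H) = 1/(70 - 99) = 1/(-29) = -1/29)
q(C, M) = C/60 + 12*C/M (q(C, M) = C*(1/60) + C/((M*(1/12))) = C/60 + C/((M/12)) = C/60 + C*(12/M) = C/60 + 12*C/M)
q(S(13), -1) - a(109) = (1/60)*(2*13*(-1 + 13))*(720 - 1)/(-1) - 1*(-1/29) = (1/60)*(2*13*12)*(-1)*719 + 1/29 = (1/60)*312*(-1)*719 + 1/29 = -18694/5 + 1/29 = -542121/145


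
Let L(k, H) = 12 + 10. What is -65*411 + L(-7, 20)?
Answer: -26693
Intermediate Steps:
L(k, H) = 22
-65*411 + L(-7, 20) = -65*411 + 22 = -26715 + 22 = -26693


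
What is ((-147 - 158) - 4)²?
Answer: 95481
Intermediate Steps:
((-147 - 158) - 4)² = (-305 - 4)² = (-309)² = 95481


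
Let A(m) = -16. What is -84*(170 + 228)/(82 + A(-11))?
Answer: -5572/11 ≈ -506.55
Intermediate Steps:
-84*(170 + 228)/(82 + A(-11)) = -84*(170 + 228)/(82 - 16) = -33432/66 = -84*199/33 = -5572/11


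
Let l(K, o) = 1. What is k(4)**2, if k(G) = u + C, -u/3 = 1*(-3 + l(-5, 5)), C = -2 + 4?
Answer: 64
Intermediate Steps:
C = 2
u = 6 (u = -3*(-3 + 1) = -3*(-2) = 6)
k(G) = 8 (k(G) = 6 + 2 = 8)
k(4)**2 = 8**2 = 64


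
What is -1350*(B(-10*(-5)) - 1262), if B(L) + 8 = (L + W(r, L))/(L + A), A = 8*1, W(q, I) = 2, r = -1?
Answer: 49685400/29 ≈ 1.7133e+6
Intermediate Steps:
A = 8
B(L) = -8 + (2 + L)/(8 + L) (B(L) = -8 + (L + 2)/(L + 8) = -8 + (2 + L)/(8 + L))
-1350*(B(-10*(-5)) - 1262) = -1350*((-62 - (-70)*(-5))/(8 - 10*(-5)) - 1262) = -1350*((-62 - 7*50)/(8 + 50) - 1262) = -1350*((-62 - 350)/58 - 1262) = -1350*((1/58)*(-412) - 1262) = -1350*(-206/29 - 1262) = -1350*(-36804/29) = 49685400/29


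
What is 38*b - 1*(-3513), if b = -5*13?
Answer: 1043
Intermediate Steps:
b = -65
38*b - 1*(-3513) = 38*(-65) - 1*(-3513) = -2470 + 3513 = 1043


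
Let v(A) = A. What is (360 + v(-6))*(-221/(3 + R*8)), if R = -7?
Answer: 78234/53 ≈ 1476.1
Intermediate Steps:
(360 + v(-6))*(-221/(3 + R*8)) = (360 - 6)*(-221/(3 - 7*8)) = 354*(-221/(3 - 56)) = 354*(-221/(-53)) = 354*(-221*(-1/53)) = 354*(221/53) = 78234/53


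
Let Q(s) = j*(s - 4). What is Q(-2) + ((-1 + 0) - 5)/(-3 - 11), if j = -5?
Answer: 213/7 ≈ 30.429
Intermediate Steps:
Q(s) = 20 - 5*s (Q(s) = -5*(s - 4) = -5*(-4 + s) = 20 - 5*s)
Q(-2) + ((-1 + 0) - 5)/(-3 - 11) = (20 - 5*(-2)) + ((-1 + 0) - 5)/(-3 - 11) = (20 + 10) + (-1 - 5)/(-14) = 30 - 6*(-1/14) = 30 + 3/7 = 213/7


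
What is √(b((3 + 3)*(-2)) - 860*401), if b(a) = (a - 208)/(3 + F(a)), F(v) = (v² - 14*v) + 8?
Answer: 100*I*√3597897/323 ≈ 587.25*I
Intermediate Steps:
F(v) = 8 + v² - 14*v
b(a) = (-208 + a)/(11 + a² - 14*a) (b(a) = (a - 208)/(3 + (8 + a² - 14*a)) = (-208 + a)/(11 + a² - 14*a))
√(b((3 + 3)*(-2)) - 860*401) = √((-208 + (3 + 3)*(-2))/(11 + ((3 + 3)*(-2))² - 14*(3 + 3)*(-2)) - 860*401) = √((-208 + 6*(-2))/(11 + (6*(-2))² - 84*(-2)) - 344860) = √((-208 - 12)/(11 + (-12)² - 14*(-12)) - 344860) = √(-220/(11 + 144 + 168) - 344860) = √(-220/323 - 344860) = √(-111390000/323) = 100*I*√3597897/323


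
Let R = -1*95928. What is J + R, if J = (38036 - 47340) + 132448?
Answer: 27216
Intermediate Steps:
J = 123144 (J = -9304 + 132448 = 123144)
R = -95928
J + R = 123144 - 95928 = 27216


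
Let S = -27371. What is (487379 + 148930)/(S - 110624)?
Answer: -636309/137995 ≈ -4.6111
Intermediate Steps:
(487379 + 148930)/(S - 110624) = (487379 + 148930)/(-27371 - 110624) = 636309/(-137995) = 636309*(-1/137995) = -636309/137995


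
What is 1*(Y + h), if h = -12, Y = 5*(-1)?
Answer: -17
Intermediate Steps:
Y = -5
1*(Y + h) = 1*(-5 - 12) = 1*(-17) = -17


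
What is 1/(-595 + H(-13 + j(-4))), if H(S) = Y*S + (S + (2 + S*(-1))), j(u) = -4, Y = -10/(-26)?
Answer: -13/7794 ≈ -0.0016680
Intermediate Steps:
Y = 5/13 (Y = -10*(-1/26) = 5/13 ≈ 0.38462)
H(S) = 2 + 5*S/13 (H(S) = 5*S/13 + (S + (2 + S*(-1))) = 5*S/13 + (S + (2 - S)) = 5*S/13 + 2 = 2 + 5*S/13)
1/(-595 + H(-13 + j(-4))) = 1/(-595 + (2 + 5*(-13 - 4)/13)) = 1/(-595 + (2 + (5/13)*(-17))) = 1/(-595 + (2 - 85/13)) = 1/(-595 - 59/13) = 1/(-7794/13) = -13/7794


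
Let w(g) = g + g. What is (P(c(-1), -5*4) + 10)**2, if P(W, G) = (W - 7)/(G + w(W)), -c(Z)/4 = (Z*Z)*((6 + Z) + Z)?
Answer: 294849/2704 ≈ 109.04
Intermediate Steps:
w(g) = 2*g
c(Z) = -4*Z**2*(6 + 2*Z) (c(Z) = -4*Z*Z*((6 + Z) + Z) = -4*Z**2*(6 + 2*Z))
P(W, G) = (-7 + W)/(G + 2*W) (P(W, G) = (W - 7)/(G + 2*W) = (-7 + W)/(G + 2*W))
(P(c(-1), -5*4) + 10)**2 = ((-7 + 8*(-1)**2*(-3 - 1*(-1)))/(-5*4 + 2*(8*(-1)**2*(-3 - 1*(-1)))) + 10)**2 = ((-7 + 8*1*(-3 + 1))/(-20 + 2*(8*1*(-3 + 1))) + 10)**2 = ((-7 + 8*1*(-2))/(-20 + 2*(8*1*(-2))) + 10)**2 = ((-7 - 16)/(-20 + 2*(-16)) + 10)**2 = (-23/(-20 - 32) + 10)**2 = (-23/(-52) + 10)**2 = (-1/52*(-23) + 10)**2 = (23/52 + 10)**2 = (543/52)**2 = 294849/2704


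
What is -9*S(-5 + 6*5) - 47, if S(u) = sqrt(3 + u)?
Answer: -47 - 18*sqrt(7) ≈ -94.624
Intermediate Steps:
-9*S(-5 + 6*5) - 47 = -9*sqrt(3 + (-5 + 6*5)) - 47 = -9*sqrt(3 + (-5 + 30)) - 47 = -9*sqrt(3 + 25) - 47 = -18*sqrt(7) - 47 = -47 - 18*sqrt(7)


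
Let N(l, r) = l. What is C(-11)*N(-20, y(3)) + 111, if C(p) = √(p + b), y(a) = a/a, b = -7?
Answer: 111 - 60*I*√2 ≈ 111.0 - 84.853*I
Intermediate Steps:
y(a) = 1
C(p) = √(-7 + p) (C(p) = √(p - 7) = √(-7 + p))
C(-11)*N(-20, y(3)) + 111 = √(-7 - 11)*(-20) + 111 = √(-18)*(-20) + 111 = (3*I*√2)*(-20) + 111 = -60*I*√2 + 111 = 111 - 60*I*√2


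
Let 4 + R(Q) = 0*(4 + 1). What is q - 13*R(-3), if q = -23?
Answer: 29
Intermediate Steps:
R(Q) = -4 (R(Q) = -4 + 0*(4 + 1) = -4 + 0*5 = -4 + 0 = -4)
q - 13*R(-3) = -23 - 13*(-4) = -23 + 52 = 29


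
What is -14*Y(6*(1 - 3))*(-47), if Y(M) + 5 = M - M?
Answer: -3290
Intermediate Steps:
Y(M) = -5 (Y(M) = -5 + (M - M) = -5 + 0 = -5)
-14*Y(6*(1 - 3))*(-47) = -14*(-5)*(-47) = 70*(-47) = -3290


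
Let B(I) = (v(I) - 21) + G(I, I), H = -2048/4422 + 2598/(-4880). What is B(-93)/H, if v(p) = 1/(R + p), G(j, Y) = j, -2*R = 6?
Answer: 2460271825/21482596 ≈ 114.52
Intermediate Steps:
R = -3 (R = -1/2*6 = -3)
H = -5370649/5394840 (H = -2048*1/4422 + 2598*(-1/4880) = -1024/2211 - 1299/2440 = -5370649/5394840 ≈ -0.99552)
v(p) = 1/(-3 + p)
B(I) = -21 + I + 1/(-3 + I) (B(I) = (1/(-3 + I) - 21) + I = (-21 + 1/(-3 + I)) + I = -21 + I + 1/(-3 + I))
B(-93)/H = ((1 + (-21 - 93)*(-3 - 93))/(-3 - 93))/(-5370649/5394840) = ((1 - 114*(-96))/(-96))*(-5394840/5370649) = -(1 + 10944)/96*(-5394840/5370649) = -1/96*10945*(-5394840/5370649) = -10945/96*(-5394840/5370649) = 2460271825/21482596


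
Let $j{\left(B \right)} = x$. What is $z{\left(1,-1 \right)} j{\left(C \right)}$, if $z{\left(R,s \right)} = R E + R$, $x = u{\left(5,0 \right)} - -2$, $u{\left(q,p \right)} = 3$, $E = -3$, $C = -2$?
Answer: $-10$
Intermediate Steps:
$x = 5$ ($x = 3 - -2 = 3 + 2 = 5$)
$j{\left(B \right)} = 5$
$z{\left(R,s \right)} = - 2 R$ ($z{\left(R,s \right)} = R \left(-3\right) + R = - 3 R + R = - 2 R$)
$z{\left(1,-1 \right)} j{\left(C \right)} = \left(-2\right) 1 \cdot 5 = \left(-2\right) 5 = -10$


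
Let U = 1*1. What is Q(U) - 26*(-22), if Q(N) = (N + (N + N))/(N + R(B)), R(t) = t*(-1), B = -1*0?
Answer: 575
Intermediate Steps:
U = 1
B = 0
R(t) = -t
Q(N) = 3 (Q(N) = (N + (N + N))/(N - 1*0) = (N + 2*N)/(N + 0) = (3*N)/N = 3)
Q(U) - 26*(-22) = 3 - 26*(-22) = 3 + 572 = 575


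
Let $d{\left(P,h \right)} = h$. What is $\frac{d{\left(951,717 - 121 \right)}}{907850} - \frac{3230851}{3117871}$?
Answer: $- \frac{1465634914617}{1415279593675} \approx -1.0356$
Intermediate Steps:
$\frac{d{\left(951,717 - 121 \right)}}{907850} - \frac{3230851}{3117871} = \frac{717 - 121}{907850} - \frac{3230851}{3117871} = \left(717 - 121\right) \frac{1}{907850} - \frac{3230851}{3117871} = 596 \cdot \frac{1}{907850} - \frac{3230851}{3117871} = \frac{298}{453925} - \frac{3230851}{3117871} = - \frac{1465634914617}{1415279593675}$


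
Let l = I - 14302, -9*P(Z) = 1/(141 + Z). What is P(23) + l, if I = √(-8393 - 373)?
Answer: -21109753/1476 + 3*I*√974 ≈ -14302.0 + 93.627*I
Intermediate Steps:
P(Z) = -1/(9*(141 + Z))
I = 3*I*√974 (I = √(-8766) = 3*I*√974 ≈ 93.627*I)
l = -14302 + 3*I*√974 (l = 3*I*√974 - 14302 = -14302 + 3*I*√974 ≈ -14302.0 + 93.627*I)
P(23) + l = -1/(1269 + 9*23) + (-14302 + 3*I*√974) = -1/(1269 + 207) + (-14302 + 3*I*√974) = -1/1476 + (-14302 + 3*I*√974) = -21109753/1476 + 3*I*√974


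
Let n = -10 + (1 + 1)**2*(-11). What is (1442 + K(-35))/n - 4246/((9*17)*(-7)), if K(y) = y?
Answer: -15773/714 ≈ -22.091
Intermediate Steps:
n = -54 (n = -10 + 2**2*(-11) = -10 + 4*(-11) = -10 - 44 = -54)
(1442 + K(-35))/n - 4246/((9*17)*(-7)) = (1442 - 35)/(-54) - 4246/((9*17)*(-7)) = 1407*(-1/54) - 4246/(153*(-7)) = -469/18 - 4246/(-1071) = -469/18 - 4246*(-1/1071) = -469/18 + 4246/1071 = -15773/714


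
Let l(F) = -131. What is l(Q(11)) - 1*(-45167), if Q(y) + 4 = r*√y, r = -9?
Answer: 45036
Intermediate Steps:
Q(y) = -4 - 9*√y
l(Q(11)) - 1*(-45167) = -131 - 1*(-45167) = -131 + 45167 = 45036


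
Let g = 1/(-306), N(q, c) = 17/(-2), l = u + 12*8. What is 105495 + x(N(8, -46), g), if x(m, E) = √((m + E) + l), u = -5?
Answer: 105495 + √214574/51 ≈ 1.0550e+5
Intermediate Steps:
l = 91 (l = -5 + 12*8 = -5 + 96 = 91)
N(q, c) = -17/2 (N(q, c) = 17*(-½) = -17/2)
g = -1/306 ≈ -0.0032680
x(m, E) = √(91 + E + m) (x(m, E) = √((m + E) + 91) = √((E + m) + 91) = √(91 + E + m))
105495 + x(N(8, -46), g) = 105495 + √(91 - 1/306 - 17/2) = 105495 + √(12622/153) = 105495 + √214574/51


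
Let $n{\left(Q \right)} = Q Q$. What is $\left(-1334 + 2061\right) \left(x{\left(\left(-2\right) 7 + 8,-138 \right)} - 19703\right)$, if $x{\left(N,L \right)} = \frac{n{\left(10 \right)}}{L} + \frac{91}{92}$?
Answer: $- \frac{3953393285}{276} \approx -1.4324 \cdot 10^{7}$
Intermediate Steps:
$n{\left(Q \right)} = Q^{2}$
$x{\left(N,L \right)} = \frac{91}{92} + \frac{100}{L}$ ($x{\left(N,L \right)} = \frac{10^{2}}{L} + \frac{91}{92} = \frac{100}{L} + 91 \cdot \frac{1}{92} = \frac{100}{L} + \frac{91}{92} = \frac{91}{92} + \frac{100}{L}$)
$\left(-1334 + 2061\right) \left(x{\left(\left(-2\right) 7 + 8,-138 \right)} - 19703\right) = \left(-1334 + 2061\right) \left(\left(\frac{91}{92} + \frac{100}{-138}\right) - 19703\right) = 727 \left(\left(\frac{91}{92} + 100 \left(- \frac{1}{138}\right)\right) - 19703\right) = 727 \left(\left(\frac{91}{92} - \frac{50}{69}\right) - 19703\right) = 727 \left(\frac{73}{276} - 19703\right) = 727 \left(- \frac{5437955}{276}\right) = - \frac{3953393285}{276}$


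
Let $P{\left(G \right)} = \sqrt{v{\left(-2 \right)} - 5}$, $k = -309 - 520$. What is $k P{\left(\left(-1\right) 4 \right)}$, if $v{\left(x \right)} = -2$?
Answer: $- 829 i \sqrt{7} \approx - 2193.3 i$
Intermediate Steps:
$k = -829$ ($k = -309 - 520 = -829$)
$P{\left(G \right)} = i \sqrt{7}$ ($P{\left(G \right)} = \sqrt{-2 - 5} = \sqrt{-7} = i \sqrt{7}$)
$k P{\left(\left(-1\right) 4 \right)} = - 829 i \sqrt{7}$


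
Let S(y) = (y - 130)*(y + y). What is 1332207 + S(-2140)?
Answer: 11047807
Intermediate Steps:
S(y) = 2*y*(-130 + y) (S(y) = (-130 + y)*(2*y) = 2*y*(-130 + y))
1332207 + S(-2140) = 1332207 + 2*(-2140)*(-130 - 2140) = 1332207 + 2*(-2140)*(-2270) = 1332207 + 9715600 = 11047807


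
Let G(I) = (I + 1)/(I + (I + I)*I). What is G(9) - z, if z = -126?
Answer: 21556/171 ≈ 126.06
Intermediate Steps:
G(I) = (1 + I)/(I + 2*I²) (G(I) = (1 + I)/(I + (2*I)*I) = (1 + I)/(I + 2*I²))
G(9) - z = (1 + 9)/(9*(1 + 2*9)) - 1*(-126) = (⅑)*10/(1 + 18) + 126 = (⅑)*10/19 + 126 = (⅑)*(1/19)*10 + 126 = 10/171 + 126 = 21556/171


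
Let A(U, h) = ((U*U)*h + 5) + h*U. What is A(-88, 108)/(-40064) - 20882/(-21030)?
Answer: -8276051071/421272960 ≈ -19.645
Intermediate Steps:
A(U, h) = 5 + U*h + h*U² (A(U, h) = (U²*h + 5) + U*h = (h*U² + 5) + U*h = (5 + h*U²) + U*h = 5 + U*h + h*U²)
A(-88, 108)/(-40064) - 20882/(-21030) = (5 - 88*108 + 108*(-88)²)/(-40064) - 20882/(-21030) = (5 - 9504 + 108*7744)*(-1/40064) - 20882*(-1/21030) = (5 - 9504 + 836352)*(-1/40064) + 10441/10515 = 826853*(-1/40064) + 10441/10515 = -826853/40064 + 10441/10515 = -8276051071/421272960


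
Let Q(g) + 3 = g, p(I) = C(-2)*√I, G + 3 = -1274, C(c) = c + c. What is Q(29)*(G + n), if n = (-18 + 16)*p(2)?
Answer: -33202 + 208*√2 ≈ -32908.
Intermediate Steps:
C(c) = 2*c
G = -1277 (G = -3 - 1274 = -1277)
p(I) = -4*√I (p(I) = (2*(-2))*√I = -4*√I)
Q(g) = -3 + g
n = 8*√2 (n = (-18 + 16)*(-4*√2) = -(-8)*√2 = 8*√2 ≈ 11.314)
Q(29)*(G + n) = (-3 + 29)*(-1277 + 8*√2) = 26*(-1277 + 8*√2) = -33202 + 208*√2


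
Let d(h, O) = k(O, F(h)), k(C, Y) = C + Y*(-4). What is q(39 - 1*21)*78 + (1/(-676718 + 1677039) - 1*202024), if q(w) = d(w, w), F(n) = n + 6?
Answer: -208174802667/1000321 ≈ -2.0811e+5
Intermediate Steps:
F(n) = 6 + n
k(C, Y) = C - 4*Y
d(h, O) = -24 + O - 4*h (d(h, O) = O - 4*(6 + h) = O + (-24 - 4*h) = -24 + O - 4*h)
q(w) = -24 - 3*w (q(w) = -24 + w - 4*w = -24 - 3*w)
q(39 - 1*21)*78 + (1/(-676718 + 1677039) - 1*202024) = (-24 - 3*(39 - 1*21))*78 + (1/(-676718 + 1677039) - 1*202024) = (-24 - 3*(39 - 21))*78 + (1/1000321 - 202024) = (-24 - 3*18)*78 + (1/1000321 - 202024) = (-24 - 54)*78 - 202088849703/1000321 = -78*78 - 202088849703/1000321 = -6084 - 202088849703/1000321 = -208174802667/1000321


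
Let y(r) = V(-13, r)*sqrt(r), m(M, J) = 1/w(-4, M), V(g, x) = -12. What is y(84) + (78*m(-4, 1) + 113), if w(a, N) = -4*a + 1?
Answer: 1999/17 - 24*sqrt(21) ≈ 7.6064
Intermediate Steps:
w(a, N) = 1 - 4*a
m(M, J) = 1/17 (m(M, J) = 1/(1 - 4*(-4)) = 1/(1 + 16) = 1/17)
y(r) = -12*sqrt(r)
y(84) + (78*m(-4, 1) + 113) = -24*sqrt(21) + (78*(1/17) + 113) = -24*sqrt(21) + (78/17 + 113) = -24*sqrt(21) + 1999/17 = 1999/17 - 24*sqrt(21)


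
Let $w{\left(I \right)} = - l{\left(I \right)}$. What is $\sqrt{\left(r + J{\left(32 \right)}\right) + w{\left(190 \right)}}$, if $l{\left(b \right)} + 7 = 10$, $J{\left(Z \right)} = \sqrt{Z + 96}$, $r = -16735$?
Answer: $\sqrt{-16738 + 8 \sqrt{2}} \approx 129.33 i$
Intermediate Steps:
$J{\left(Z \right)} = \sqrt{96 + Z}$
$l{\left(b \right)} = 3$ ($l{\left(b \right)} = -7 + 10 = 3$)
$w{\left(I \right)} = -3$ ($w{\left(I \right)} = \left(-1\right) 3 = -3$)
$\sqrt{\left(r + J{\left(32 \right)}\right) + w{\left(190 \right)}} = \sqrt{\left(-16735 + \sqrt{96 + 32}\right) - 3} = \sqrt{\left(-16735 + \sqrt{128}\right) - 3} = \sqrt{\left(-16735 + 8 \sqrt{2}\right) - 3} = \sqrt{-16738 + 8 \sqrt{2}}$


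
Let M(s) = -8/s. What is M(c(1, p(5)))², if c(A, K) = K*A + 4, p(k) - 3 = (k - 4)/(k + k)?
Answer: 6400/5041 ≈ 1.2696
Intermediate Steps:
p(k) = 3 + (-4 + k)/(2*k) (p(k) = 3 + (k - 4)/(k + k) = 3 + (-4 + k)/((2*k)) = 3 + (-4 + k)*(1/(2*k)) = 3 + (-4 + k)/(2*k))
c(A, K) = 4 + A*K (c(A, K) = A*K + 4 = 4 + A*K)
M(c(1, p(5)))² = (-8/(4 + 1*(7/2 - 2/5)))² = (-8/(4 + 1*(7/2 - 2*⅕)))² = (-8/(4 + 1*(7/2 - ⅖)))² = (-8/(4 + 1*(31/10)))² = (-8/(4 + 31/10))² = (-8/71/10)² = (-8*10/71)² = (-80/71)² = 6400/5041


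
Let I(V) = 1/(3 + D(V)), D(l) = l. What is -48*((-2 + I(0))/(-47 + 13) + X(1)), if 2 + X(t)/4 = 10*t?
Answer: -26152/17 ≈ -1538.4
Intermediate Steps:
I(V) = 1/(3 + V)
X(t) = -8 + 40*t (X(t) = -8 + 4*(10*t) = -8 + 40*t)
-48*((-2 + I(0))/(-47 + 13) + X(1)) = -48*((-2 + 1/(3 + 0))/(-47 + 13) + (-8 + 40*1)) = -48*((-2 + 1/3)/(-34) + (-8 + 40)) = -48*((-2 + ⅓)*(-1/34) + 32) = -48*(-5/3*(-1/34) + 32) = -48*(5/102 + 32) = -48*3269/102 = -26152/17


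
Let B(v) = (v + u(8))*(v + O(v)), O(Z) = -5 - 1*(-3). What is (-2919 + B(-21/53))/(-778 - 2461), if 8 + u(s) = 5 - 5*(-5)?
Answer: 8344886/9098351 ≈ 0.91719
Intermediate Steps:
u(s) = 22 (u(s) = -8 + (5 - 5*(-5)) = -8 + (5 + 25) = -8 + 30 = 22)
O(Z) = -2 (O(Z) = -5 + 3 = -2)
B(v) = (-2 + v)*(22 + v) (B(v) = (v + 22)*(v - 2) = (22 + v)*(-2 + v) = (-2 + v)*(22 + v))
(-2919 + B(-21/53))/(-778 - 2461) = (-2919 + (-44 + (-21/53)**2 + 20*(-21/53)))/(-778 - 2461) = (-2919 + (-44 + (-21*1/53)**2 + 20*(-21*1/53)))/(-3239) = (-2919 + (-44 + (-21/53)**2 + 20*(-21/53)))*(-1/3239) = (-2919 + (-44 + 441/2809 - 420/53))*(-1/3239) = (-2919 - 145415/2809)*(-1/3239) = -8344886/2809*(-1/3239) = 8344886/9098351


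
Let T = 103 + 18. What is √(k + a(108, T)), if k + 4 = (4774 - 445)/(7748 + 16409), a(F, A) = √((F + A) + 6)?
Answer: √(-45503407 + 11909401*√235)/3451 ≈ 3.3925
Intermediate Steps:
T = 121
a(F, A) = √(6 + A + F) (a(F, A) = √((A + F) + 6) = √(6 + A + F))
k = -92299/24157 (k = -4 + (4774 - 445)/(7748 + 16409) = -4 + 4329/24157 = -92299/24157 ≈ -3.8208)
√(k + a(108, T)) = √(-92299/24157 + √(6 + 121 + 108)) = √(-92299/24157 + √235)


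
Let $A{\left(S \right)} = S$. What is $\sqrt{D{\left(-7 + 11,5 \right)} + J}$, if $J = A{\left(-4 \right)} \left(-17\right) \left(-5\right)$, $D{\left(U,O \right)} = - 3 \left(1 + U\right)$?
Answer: $i \sqrt{355} \approx 18.841 i$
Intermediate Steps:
$D{\left(U,O \right)} = -3 - 3 U$
$J = -340$ ($J = \left(-4\right) \left(-17\right) \left(-5\right) = 68 \left(-5\right) = -340$)
$\sqrt{D{\left(-7 + 11,5 \right)} + J} = \sqrt{\left(-3 - 3 \left(-7 + 11\right)\right) - 340} = \sqrt{\left(-3 - 12\right) - 340} = \sqrt{-15 - 340} = \sqrt{-355} = i \sqrt{355}$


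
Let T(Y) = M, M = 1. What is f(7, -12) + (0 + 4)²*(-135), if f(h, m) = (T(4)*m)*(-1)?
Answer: -2148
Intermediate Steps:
T(Y) = 1
f(h, m) = -m (f(h, m) = (1*m)*(-1) = m*(-1) = -m)
f(7, -12) + (0 + 4)²*(-135) = -1*(-12) + (0 + 4)²*(-135) = 12 + 4²*(-135) = 12 + 16*(-135) = 12 - 2160 = -2148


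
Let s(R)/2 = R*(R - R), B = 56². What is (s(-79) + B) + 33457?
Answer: 36593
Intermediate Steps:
B = 3136
s(R) = 0 (s(R) = 2*(R*(R - R)) = 2*(R*0) = 2*0 = 0)
(s(-79) + B) + 33457 = (0 + 3136) + 33457 = 3136 + 33457 = 36593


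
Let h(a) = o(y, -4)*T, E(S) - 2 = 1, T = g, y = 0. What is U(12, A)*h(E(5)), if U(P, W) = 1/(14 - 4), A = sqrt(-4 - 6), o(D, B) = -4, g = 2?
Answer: -4/5 ≈ -0.80000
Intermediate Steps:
T = 2
E(S) = 3 (E(S) = 2 + 1 = 3)
A = I*sqrt(10) (A = sqrt(-10) = I*sqrt(10) ≈ 3.1623*I)
U(P, W) = 1/10
h(a) = -8 (h(a) = -4*2 = -8)
U(12, A)*h(E(5)) = (1/10)*(-8) = -4/5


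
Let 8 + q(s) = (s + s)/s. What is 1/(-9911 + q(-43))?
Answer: -1/9917 ≈ -0.00010084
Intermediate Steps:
q(s) = -6 (q(s) = -8 + (s + s)/s = -8 + (2*s)/s = -8 + 2 = -6)
1/(-9911 + q(-43)) = 1/(-9911 - 6) = 1/(-9917) = -1/9917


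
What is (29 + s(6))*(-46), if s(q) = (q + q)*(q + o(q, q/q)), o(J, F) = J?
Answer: -7958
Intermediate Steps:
s(q) = 4*q**2 (s(q) = (q + q)*(q + q) = (2*q)*(2*q) = 4*q**2)
(29 + s(6))*(-46) = (29 + 4*6**2)*(-46) = (29 + 4*36)*(-46) = (29 + 144)*(-46) = 173*(-46) = -7958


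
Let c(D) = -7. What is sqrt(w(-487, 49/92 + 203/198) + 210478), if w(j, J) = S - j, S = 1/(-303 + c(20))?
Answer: sqrt(20273736190)/310 ≈ 459.31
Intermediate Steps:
S = -1/310 (S = 1/(-303 - 7) = 1/(-310) = -1/310 ≈ -0.0032258)
w(j, J) = -1/310 - j
sqrt(w(-487, 49/92 + 203/198) + 210478) = sqrt((-1/310 - 1*(-487)) + 210478) = sqrt((-1/310 + 487) + 210478) = sqrt(150969/310 + 210478) = sqrt(65399149/310) = sqrt(20273736190)/310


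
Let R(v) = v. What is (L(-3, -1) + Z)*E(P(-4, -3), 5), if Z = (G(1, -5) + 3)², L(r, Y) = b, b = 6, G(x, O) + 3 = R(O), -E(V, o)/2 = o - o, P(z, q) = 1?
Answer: 0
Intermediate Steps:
E(V, o) = 0 (E(V, o) = -2*(o - o) = -2*0 = 0)
G(x, O) = -3 + O
L(r, Y) = 6
Z = 25 (Z = ((-3 - 5) + 3)² = (-8 + 3)² = (-5)² = 25)
(L(-3, -1) + Z)*E(P(-4, -3), 5) = (6 + 25)*0 = 31*0 = 0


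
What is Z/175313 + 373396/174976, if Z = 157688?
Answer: 23263197109/7668891872 ≈ 3.0335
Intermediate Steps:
Z/175313 + 373396/174976 = 157688/175313 + 373396/174976 = 157688*(1/175313) + 373396*(1/174976) = 157688/175313 + 93349/43744 = 23263197109/7668891872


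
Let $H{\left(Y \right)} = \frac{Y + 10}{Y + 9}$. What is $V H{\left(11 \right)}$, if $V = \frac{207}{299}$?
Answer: $\frac{189}{260} \approx 0.72692$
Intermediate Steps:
$V = \frac{9}{13}$ ($V = 207 \cdot \frac{1}{299} = \frac{9}{13} \approx 0.69231$)
$H{\left(Y \right)} = \frac{10 + Y}{9 + Y}$
$V H{\left(11 \right)} = \frac{9 \frac{10 + 11}{9 + 11}}{13} = \frac{9 \cdot \frac{1}{20} \cdot 21}{13} = \frac{9}{13} \cdot \frac{21}{20} = \frac{189}{260}$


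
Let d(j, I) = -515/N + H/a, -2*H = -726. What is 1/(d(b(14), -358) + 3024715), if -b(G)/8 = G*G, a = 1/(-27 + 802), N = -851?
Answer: 851/2813440555 ≈ 3.0248e-7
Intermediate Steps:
H = 363 (H = -½*(-726) = 363)
a = 1/775 ≈ 0.0012903
b(G) = -8*G² (b(G) = -8*G*G = -8*G²)
d(j, I) = 239408090/851 (d(j, I) = -515/(-851) + 363/(1/775) = -515*(-1/851) + 363*775 = 515/851 + 281325 = 239408090/851)
1/(d(b(14), -358) + 3024715) = 1/(239408090/851 + 3024715) = 1/(2813440555/851) = 851/2813440555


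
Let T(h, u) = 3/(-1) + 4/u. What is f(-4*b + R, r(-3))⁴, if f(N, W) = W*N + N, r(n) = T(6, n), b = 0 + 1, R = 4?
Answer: 0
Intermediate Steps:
b = 1
T(h, u) = -3 + 4/u (T(h, u) = 3*(-1) + 4/u = -3 + 4/u)
r(n) = -3 + 4/n
f(N, W) = N + N*W (f(N, W) = N*W + N = N + N*W)
f(-4*b + R, r(-3))⁴ = ((-4*1 + 4)*(1 + (-3 + 4/(-3))))⁴ = ((-4 + 4)*(1 + (-3 + 4*(-⅓))))⁴ = (0*(1 + (-3 - 4/3)))⁴ = (0*(1 - 13/3))⁴ = (0*(-10/3))⁴ = 0⁴ = 0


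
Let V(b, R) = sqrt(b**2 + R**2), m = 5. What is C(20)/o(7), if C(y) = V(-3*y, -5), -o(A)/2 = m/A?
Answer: -7*sqrt(145)/2 ≈ -42.146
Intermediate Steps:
V(b, R) = sqrt(R**2 + b**2)
o(A) = -10/A
C(y) = sqrt(25 + 9*y**2) (C(y) = sqrt((-5)**2 + (-3*y)**2) = sqrt(25 + 9*y**2))
C(20)/o(7) = sqrt(25 + 9*20**2)/((-10/7)) = sqrt(25 + 9*400)/((-10*1/7)) = sqrt(25 + 3600)/(-10/7) = -7*sqrt(145)/2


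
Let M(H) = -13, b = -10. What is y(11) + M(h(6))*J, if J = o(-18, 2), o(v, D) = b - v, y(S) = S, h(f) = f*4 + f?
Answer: -93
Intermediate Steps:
h(f) = 5*f (h(f) = 4*f + f = 5*f)
o(v, D) = -10 - v
J = 8 (J = -10 - 1*(-18) = -10 + 18 = 8)
y(11) + M(h(6))*J = 11 - 13*8 = 11 - 104 = -93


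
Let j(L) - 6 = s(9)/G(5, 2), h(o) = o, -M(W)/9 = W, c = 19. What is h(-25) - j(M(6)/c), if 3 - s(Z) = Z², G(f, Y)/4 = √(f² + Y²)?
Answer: -31 + 39*√29/58 ≈ -27.379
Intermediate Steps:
M(W) = -9*W
G(f, Y) = 4*√(Y² + f²) (G(f, Y) = 4*√(f² + Y²) = 4*√(Y² + f²))
s(Z) = 3 - Z²
j(L) = 6 - 39*√29/58 (j(L) = 6 + (3 - 1*9²)/((4*√(2² + 5²))) = 6 + (3 - 1*81)/((4*√(4 + 25))) = 6 + (3 - 81)/((4*√29)) = 6 - 39*√29/58)
h(-25) - j(M(6)/c) = -25 - (6 - 39*√29/58) = -25 + (-6 + 39*√29/58) = -31 + 39*√29/58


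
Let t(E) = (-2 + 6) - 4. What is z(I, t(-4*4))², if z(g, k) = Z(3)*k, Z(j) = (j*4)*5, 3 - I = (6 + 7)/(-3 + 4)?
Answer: 0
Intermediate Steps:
t(E) = 0 (t(E) = 4 - 4 = 0)
I = -10 (I = 3 - (6 + 7)/(-3 + 4) = 3 - 13/1 = 3 - 13 = -10)
Z(j) = 20*j (Z(j) = (4*j)*5 = 20*j)
z(g, k) = 60*k (z(g, k) = (20*3)*k = 60*k)
z(I, t(-4*4))² = (60*0)² = 0² = 0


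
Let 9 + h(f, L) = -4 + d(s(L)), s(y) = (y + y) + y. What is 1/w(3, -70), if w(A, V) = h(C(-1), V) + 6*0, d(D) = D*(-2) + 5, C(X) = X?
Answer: 1/412 ≈ 0.0024272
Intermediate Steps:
s(y) = 3*y (s(y) = 2*y + y = 3*y)
d(D) = 5 - 2*D (d(D) = -2*D + 5 = 5 - 2*D)
h(f, L) = -8 - 6*L (h(f, L) = -9 + (-4 + (5 - 6*L)) = -9 + (1 - 6*L) = -8 - 6*L)
w(A, V) = -8 - 6*V (w(A, V) = (-8 - 6*V) + 6*0 = (-8 - 6*V) + 0 = -8 - 6*V)
1/w(3, -70) = 1/(-8 - 6*(-70)) = 1/(-8 + 420) = 1/412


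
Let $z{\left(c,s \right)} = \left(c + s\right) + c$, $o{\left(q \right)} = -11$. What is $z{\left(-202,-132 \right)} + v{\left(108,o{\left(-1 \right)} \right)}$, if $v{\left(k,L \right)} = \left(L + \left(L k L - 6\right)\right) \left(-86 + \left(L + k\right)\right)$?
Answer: $143025$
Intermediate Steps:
$z{\left(c,s \right)} = s + 2 c$
$v{\left(k,L \right)} = \left(-86 + L + k\right) \left(-6 + L + k L^{2}\right)$ ($v{\left(k,L \right)} = \left(L + \left(k L^{2} - 6\right)\right) \left(-86 + L + k\right) = \left(L + \left(-6 + k L^{2}\right)\right) \left(-86 + L + k\right) = \left(-6 + L + k L^{2}\right) \left(-86 + L + k\right) = \left(-86 + L + k\right) \left(-6 + L + k L^{2}\right)$)
$z{\left(-202,-132 \right)} + v{\left(108,o{\left(-1 \right)} \right)} = \left(-132 + 2 \left(-202\right)\right) + \left(516 + \left(-11\right)^{2} - -1012 - 648 - 1188 + 108 \left(-11\right)^{3} + \left(-11\right)^{2} \cdot 108^{2} - 9288 \left(-11\right)^{2}\right) = \left(-132 - 404\right) + \left(516 + 121 + 1012 - 648 - 1188 + 108 \left(-1331\right) + 121 \cdot 11664 - 9288 \cdot 121\right) = -536 + \left(516 + 121 + 1012 - 648 - 1188 - 143748 + 1411344 - 1123848\right) = -536 + 143561 = 143025$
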